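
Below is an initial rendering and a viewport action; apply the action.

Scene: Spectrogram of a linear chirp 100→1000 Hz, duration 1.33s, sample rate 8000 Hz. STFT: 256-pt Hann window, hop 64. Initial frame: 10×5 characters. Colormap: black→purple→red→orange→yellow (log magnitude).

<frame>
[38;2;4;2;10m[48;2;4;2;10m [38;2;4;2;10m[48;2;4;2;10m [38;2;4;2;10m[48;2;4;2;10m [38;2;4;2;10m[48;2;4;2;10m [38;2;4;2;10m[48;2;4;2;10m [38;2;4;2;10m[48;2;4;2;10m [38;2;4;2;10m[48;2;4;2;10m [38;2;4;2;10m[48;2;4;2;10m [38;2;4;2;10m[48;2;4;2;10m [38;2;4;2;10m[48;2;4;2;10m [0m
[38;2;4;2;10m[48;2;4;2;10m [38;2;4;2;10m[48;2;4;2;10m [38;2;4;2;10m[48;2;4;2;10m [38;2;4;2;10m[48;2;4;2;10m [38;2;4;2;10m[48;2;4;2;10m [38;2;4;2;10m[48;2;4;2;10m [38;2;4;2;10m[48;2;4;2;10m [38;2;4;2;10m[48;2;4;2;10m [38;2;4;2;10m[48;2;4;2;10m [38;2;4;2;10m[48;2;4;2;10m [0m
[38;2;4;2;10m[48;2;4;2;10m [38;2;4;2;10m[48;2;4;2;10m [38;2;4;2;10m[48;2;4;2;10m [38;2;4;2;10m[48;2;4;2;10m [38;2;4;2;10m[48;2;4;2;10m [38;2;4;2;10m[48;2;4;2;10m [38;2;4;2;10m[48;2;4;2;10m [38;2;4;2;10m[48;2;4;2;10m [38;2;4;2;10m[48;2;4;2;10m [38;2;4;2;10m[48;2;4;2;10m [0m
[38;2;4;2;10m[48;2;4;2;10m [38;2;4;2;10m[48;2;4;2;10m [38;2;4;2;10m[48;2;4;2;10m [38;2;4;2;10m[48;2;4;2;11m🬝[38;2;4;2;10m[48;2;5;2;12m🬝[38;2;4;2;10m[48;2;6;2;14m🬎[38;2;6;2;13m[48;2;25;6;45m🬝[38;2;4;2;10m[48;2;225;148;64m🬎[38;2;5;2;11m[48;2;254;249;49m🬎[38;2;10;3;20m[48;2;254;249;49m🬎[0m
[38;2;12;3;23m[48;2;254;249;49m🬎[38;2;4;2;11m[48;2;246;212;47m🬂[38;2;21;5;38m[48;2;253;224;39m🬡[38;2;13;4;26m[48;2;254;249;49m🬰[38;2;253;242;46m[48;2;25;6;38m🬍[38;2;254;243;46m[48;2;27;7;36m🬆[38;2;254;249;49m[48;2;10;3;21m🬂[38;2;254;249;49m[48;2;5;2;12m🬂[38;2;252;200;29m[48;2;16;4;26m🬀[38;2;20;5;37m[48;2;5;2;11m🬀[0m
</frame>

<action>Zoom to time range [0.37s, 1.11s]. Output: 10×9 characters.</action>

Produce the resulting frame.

<frame>
[38;2;4;2;10m[48;2;4;2;10m [38;2;4;2;10m[48;2;4;2;10m [38;2;4;2;10m[48;2;4;2;10m [38;2;4;2;10m[48;2;4;2;10m [38;2;4;2;10m[48;2;4;2;10m [38;2;4;2;10m[48;2;4;2;10m [38;2;4;2;10m[48;2;4;2;10m [38;2;4;2;10m[48;2;4;2;10m [38;2;4;2;10m[48;2;4;2;10m [38;2;4;2;10m[48;2;4;2;10m [0m
[38;2;4;2;10m[48;2;4;2;10m [38;2;4;2;10m[48;2;4;2;10m [38;2;4;2;10m[48;2;4;2;10m [38;2;4;2;10m[48;2;4;2;10m [38;2;4;2;10m[48;2;4;2;10m [38;2;4;2;10m[48;2;4;2;10m [38;2;4;2;10m[48;2;4;2;10m [38;2;4;2;10m[48;2;4;2;10m [38;2;4;2;10m[48;2;4;2;10m [38;2;4;2;10m[48;2;4;2;10m [0m
[38;2;4;2;10m[48;2;4;2;10m [38;2;4;2;10m[48;2;4;2;10m [38;2;4;2;10m[48;2;4;2;10m [38;2;4;2;10m[48;2;4;2;10m [38;2;4;2;10m[48;2;4;2;10m [38;2;4;2;10m[48;2;4;2;10m [38;2;4;2;10m[48;2;4;2;10m [38;2;4;2;10m[48;2;4;2;10m [38;2;4;2;10m[48;2;4;2;10m [38;2;4;2;10m[48;2;4;2;10m [0m
[38;2;4;2;10m[48;2;4;2;10m [38;2;4;2;10m[48;2;4;2;10m [38;2;4;2;10m[48;2;4;2;10m [38;2;4;2;10m[48;2;4;2;10m [38;2;4;2;10m[48;2;4;2;10m [38;2;4;2;10m[48;2;4;2;10m [38;2;4;2;10m[48;2;4;2;10m [38;2;4;2;10m[48;2;4;2;10m [38;2;4;2;10m[48;2;4;2;10m [38;2;4;2;10m[48;2;4;2;10m [0m
[38;2;4;2;10m[48;2;4;2;10m [38;2;4;2;10m[48;2;4;2;10m [38;2;4;2;10m[48;2;4;2;10m [38;2;4;2;10m[48;2;4;2;10m [38;2;4;2;10m[48;2;4;2;10m [38;2;4;2;10m[48;2;4;2;10m [38;2;4;2;10m[48;2;4;2;10m [38;2;4;2;10m[48;2;4;2;10m [38;2;4;2;10m[48;2;4;2;10m [38;2;4;2;10m[48;2;4;2;10m [0m
[38;2;4;2;10m[48;2;4;2;10m [38;2;4;2;10m[48;2;4;2;10m [38;2;4;2;10m[48;2;4;2;10m [38;2;4;2;10m[48;2;4;2;10m [38;2;4;2;10m[48;2;4;2;10m [38;2;4;2;10m[48;2;4;2;10m [38;2;4;2;10m[48;2;4;2;10m [38;2;4;2;10m[48;2;4;2;10m [38;2;4;2;10m[48;2;4;2;10m [38;2;4;2;10m[48;2;4;2;10m [0m
[38;2;4;2;10m[48;2;4;2;10m [38;2;4;2;10m[48;2;4;2;10m [38;2;4;2;10m[48;2;4;2;10m [38;2;4;2;10m[48;2;4;2;11m🬝[38;2;4;2;10m[48;2;4;2;11m🬝[38;2;4;2;10m[48;2;5;2;11m🬎[38;2;4;2;10m[48;2;5;2;12m🬎[38;2;4;2;10m[48;2;8;2;17m🬎[38;2;4;2;10m[48;2;11;3;23m🬎[38;2;8;2;18m[48;2;61;14;89m🬝[0m
[38;2;9;2;18m[48;2;64;15;89m🬝[38;2;7;2;16m[48;2;244;173;33m🬎[38;2;12;3;23m[48;2;254;249;49m🬎[38;2;23;5;39m[48;2;240;193;52m🬆[38;2;8;2;17m[48;2;253;236;44m🬂[38;2;47;11;51m[48;2;252;219;37m🬡[38;2;254;249;49m[48;2;42;10;69m🬋[38;2;253;223;38m[48;2;11;3;23m🬎[38;2;249;210;41m[48;2;7;2;16m🬎[38;2;254;247;48m[48;2;24;6;39m🬂[0m
[38;2;254;247;48m[48;2;20;5;38m🬂[38;2;254;249;49m[48;2;8;2;16m🬂[38;2;245;179;35m[48;2;6;2;13m🬂[38;2;49;11;75m[48;2;4;2;11m🬂[38;2;17;4;33m[48;2;4;2;10m🬂[38;2;8;2;17m[48;2;4;2;10m🬂[38;2;6;2;14m[48;2;4;2;10m🬂[38;2;5;2;11m[48;2;4;2;10m🬂[38;2;4;2;11m[48;2;4;2;10m🬂[38;2;4;2;11m[48;2;4;2;10m🬀[0m
</frame>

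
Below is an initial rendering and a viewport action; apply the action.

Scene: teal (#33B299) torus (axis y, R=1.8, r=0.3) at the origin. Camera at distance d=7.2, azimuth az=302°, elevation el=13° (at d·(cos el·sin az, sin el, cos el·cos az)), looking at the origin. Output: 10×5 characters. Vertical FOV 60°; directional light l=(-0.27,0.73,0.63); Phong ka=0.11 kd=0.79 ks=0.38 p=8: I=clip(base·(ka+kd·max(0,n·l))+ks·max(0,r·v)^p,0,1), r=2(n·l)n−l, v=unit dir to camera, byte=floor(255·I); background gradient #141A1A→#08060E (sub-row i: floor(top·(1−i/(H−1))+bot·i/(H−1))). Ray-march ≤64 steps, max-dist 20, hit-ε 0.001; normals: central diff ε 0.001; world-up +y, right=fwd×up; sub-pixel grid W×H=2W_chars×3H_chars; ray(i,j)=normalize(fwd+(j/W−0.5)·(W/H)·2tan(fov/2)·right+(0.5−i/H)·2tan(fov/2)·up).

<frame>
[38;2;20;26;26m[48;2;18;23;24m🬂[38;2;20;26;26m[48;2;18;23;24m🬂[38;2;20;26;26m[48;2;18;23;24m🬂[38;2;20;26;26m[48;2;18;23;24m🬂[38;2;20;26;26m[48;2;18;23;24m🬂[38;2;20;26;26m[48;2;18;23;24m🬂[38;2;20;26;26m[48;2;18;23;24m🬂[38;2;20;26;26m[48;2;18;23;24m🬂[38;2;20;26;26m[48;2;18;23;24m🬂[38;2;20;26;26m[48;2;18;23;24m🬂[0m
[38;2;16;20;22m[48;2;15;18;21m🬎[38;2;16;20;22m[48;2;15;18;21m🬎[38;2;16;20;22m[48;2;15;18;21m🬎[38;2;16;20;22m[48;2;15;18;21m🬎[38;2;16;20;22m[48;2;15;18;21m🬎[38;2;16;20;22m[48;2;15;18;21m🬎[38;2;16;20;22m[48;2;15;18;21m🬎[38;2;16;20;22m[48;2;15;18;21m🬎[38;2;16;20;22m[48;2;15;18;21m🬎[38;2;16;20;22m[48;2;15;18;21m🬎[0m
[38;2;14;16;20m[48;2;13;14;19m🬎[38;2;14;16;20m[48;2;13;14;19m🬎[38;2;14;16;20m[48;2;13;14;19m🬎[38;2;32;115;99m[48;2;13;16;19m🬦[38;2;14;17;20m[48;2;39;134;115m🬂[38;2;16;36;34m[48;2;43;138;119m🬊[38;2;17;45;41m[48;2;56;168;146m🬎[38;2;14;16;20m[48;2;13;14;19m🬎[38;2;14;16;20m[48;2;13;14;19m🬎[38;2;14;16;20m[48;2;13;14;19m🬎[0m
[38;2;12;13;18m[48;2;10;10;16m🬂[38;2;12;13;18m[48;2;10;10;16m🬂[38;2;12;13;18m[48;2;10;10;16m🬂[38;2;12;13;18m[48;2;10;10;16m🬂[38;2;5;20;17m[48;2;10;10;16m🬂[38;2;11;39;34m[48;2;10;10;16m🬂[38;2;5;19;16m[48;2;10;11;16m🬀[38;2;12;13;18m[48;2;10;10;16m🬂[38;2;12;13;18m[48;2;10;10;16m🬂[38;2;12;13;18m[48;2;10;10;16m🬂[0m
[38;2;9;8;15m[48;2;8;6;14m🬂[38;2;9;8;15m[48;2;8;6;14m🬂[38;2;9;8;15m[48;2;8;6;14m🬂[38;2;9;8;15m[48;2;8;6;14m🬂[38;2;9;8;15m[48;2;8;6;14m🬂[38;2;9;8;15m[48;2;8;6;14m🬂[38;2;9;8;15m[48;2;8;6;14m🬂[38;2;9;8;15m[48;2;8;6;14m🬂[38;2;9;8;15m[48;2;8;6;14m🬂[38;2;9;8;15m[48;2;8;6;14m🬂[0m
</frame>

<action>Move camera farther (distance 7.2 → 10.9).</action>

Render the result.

<frame>
[38;2;20;26;26m[48;2;18;23;24m🬂[38;2;20;26;26m[48;2;18;23;24m🬂[38;2;20;26;26m[48;2;18;23;24m🬂[38;2;20;26;26m[48;2;18;23;24m🬂[38;2;20;26;26m[48;2;18;23;24m🬂[38;2;20;26;26m[48;2;18;23;24m🬂[38;2;20;26;26m[48;2;18;23;24m🬂[38;2;20;26;26m[48;2;18;23;24m🬂[38;2;20;26;26m[48;2;18;23;24m🬂[38;2;20;26;26m[48;2;18;23;24m🬂[0m
[38;2;16;20;22m[48;2;15;18;21m🬎[38;2;16;20;22m[48;2;15;18;21m🬎[38;2;16;20;22m[48;2;15;18;21m🬎[38;2;16;20;22m[48;2;15;18;21m🬎[38;2;16;20;22m[48;2;15;18;21m🬎[38;2;16;20;22m[48;2;15;18;21m🬎[38;2;16;20;22m[48;2;15;18;21m🬎[38;2;16;20;22m[48;2;15;18;21m🬎[38;2;16;20;22m[48;2;15;18;21m🬎[38;2;16;20;22m[48;2;15;18;21m🬎[0m
[38;2;14;16;20m[48;2;13;14;19m🬎[38;2;14;16;20m[48;2;13;14;19m🬎[38;2;14;16;20m[48;2;13;14;19m🬎[38;2;14;16;20m[48;2;13;14;19m🬎[38;2;12;20;21m[48;2;46;140;122m🬕[38;2;14;17;20m[48;2;66;159;141m🬂[38;2;30;106;91m[48;2;13;16;19m🬏[38;2;14;16;20m[48;2;13;14;19m🬎[38;2;14;16;20m[48;2;13;14;19m🬎[38;2;14;16;20m[48;2;13;14;19m🬎[0m
[38;2;12;13;18m[48;2;10;10;16m🬂[38;2;12;13;18m[48;2;10;10;16m🬂[38;2;12;13;18m[48;2;10;10;16m🬂[38;2;12;13;18m[48;2;10;10;16m🬂[38;2;12;13;18m[48;2;10;10;16m🬂[38;2;12;13;18m[48;2;10;10;16m🬂[38;2;12;13;18m[48;2;10;10;16m🬂[38;2;12;13;18m[48;2;10;10;16m🬂[38;2;12;13;18m[48;2;10;10;16m🬂[38;2;12;13;18m[48;2;10;10;16m🬂[0m
[38;2;9;8;15m[48;2;8;6;14m🬂[38;2;9;8;15m[48;2;8;6;14m🬂[38;2;9;8;15m[48;2;8;6;14m🬂[38;2;9;8;15m[48;2;8;6;14m🬂[38;2;9;8;15m[48;2;8;6;14m🬂[38;2;9;8;15m[48;2;8;6;14m🬂[38;2;9;8;15m[48;2;8;6;14m🬂[38;2;9;8;15m[48;2;8;6;14m🬂[38;2;9;8;15m[48;2;8;6;14m🬂[38;2;9;8;15m[48;2;8;6;14m🬂[0m
</frame>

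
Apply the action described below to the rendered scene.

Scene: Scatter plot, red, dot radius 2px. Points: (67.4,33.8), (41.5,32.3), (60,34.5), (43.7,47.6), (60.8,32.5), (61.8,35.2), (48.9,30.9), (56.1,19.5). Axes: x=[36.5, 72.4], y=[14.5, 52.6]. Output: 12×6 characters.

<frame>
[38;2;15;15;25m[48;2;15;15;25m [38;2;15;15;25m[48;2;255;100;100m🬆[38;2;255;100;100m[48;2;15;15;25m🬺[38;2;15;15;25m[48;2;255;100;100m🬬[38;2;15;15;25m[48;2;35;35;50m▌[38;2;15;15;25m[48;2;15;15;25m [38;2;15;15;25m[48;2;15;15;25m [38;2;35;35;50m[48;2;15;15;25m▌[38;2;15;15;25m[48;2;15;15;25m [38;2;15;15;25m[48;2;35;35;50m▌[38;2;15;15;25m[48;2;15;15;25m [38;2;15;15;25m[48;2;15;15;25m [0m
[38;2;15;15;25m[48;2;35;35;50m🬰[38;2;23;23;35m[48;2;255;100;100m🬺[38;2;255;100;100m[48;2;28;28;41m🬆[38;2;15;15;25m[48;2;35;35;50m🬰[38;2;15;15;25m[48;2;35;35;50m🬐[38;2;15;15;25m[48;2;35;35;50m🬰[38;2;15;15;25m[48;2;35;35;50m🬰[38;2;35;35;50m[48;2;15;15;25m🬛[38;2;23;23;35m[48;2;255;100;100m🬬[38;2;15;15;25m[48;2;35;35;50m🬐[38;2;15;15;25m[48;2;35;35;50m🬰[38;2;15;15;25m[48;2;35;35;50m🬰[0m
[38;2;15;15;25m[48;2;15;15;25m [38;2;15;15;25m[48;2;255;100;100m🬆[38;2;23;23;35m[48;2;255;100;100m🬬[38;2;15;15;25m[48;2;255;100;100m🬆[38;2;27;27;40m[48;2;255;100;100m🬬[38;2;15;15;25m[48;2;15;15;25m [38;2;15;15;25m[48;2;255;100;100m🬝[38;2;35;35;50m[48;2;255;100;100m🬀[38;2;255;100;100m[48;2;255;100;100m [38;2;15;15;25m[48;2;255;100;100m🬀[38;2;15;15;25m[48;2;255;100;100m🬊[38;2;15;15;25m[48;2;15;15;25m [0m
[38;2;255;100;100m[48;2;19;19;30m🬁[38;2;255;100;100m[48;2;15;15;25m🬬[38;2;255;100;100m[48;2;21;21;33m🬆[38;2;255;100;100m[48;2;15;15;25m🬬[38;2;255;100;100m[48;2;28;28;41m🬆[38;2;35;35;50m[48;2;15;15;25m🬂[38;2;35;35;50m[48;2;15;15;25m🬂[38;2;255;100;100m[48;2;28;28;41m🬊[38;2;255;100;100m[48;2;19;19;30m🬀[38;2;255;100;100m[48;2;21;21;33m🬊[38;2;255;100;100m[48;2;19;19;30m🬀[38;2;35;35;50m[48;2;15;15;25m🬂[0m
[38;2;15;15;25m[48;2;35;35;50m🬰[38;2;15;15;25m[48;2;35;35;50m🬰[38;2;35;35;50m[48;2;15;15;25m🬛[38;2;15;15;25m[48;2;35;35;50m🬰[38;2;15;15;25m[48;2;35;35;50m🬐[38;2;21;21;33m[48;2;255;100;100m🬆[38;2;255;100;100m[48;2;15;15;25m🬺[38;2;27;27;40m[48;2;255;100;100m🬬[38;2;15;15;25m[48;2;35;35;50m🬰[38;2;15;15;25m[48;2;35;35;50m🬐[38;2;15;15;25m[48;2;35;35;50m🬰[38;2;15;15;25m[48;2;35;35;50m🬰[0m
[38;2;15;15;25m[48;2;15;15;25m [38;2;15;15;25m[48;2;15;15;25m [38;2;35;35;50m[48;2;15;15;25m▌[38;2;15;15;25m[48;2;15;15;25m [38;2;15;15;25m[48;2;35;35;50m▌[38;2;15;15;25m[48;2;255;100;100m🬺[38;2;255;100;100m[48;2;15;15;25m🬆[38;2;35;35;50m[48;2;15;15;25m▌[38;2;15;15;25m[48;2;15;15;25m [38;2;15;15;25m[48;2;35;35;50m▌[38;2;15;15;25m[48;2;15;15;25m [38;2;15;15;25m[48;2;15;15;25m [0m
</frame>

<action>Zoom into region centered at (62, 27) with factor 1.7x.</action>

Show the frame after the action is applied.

<frame>
[38;2;15;15;25m[48;2;15;15;25m [38;2;15;15;25m[48;2;15;15;25m [38;2;35;35;50m[48;2;15;15;25m▌[38;2;15;15;25m[48;2;255;100;100m🬝[38;2;15;15;25m[48;2;255;100;100m🬀[38;2;15;15;25m[48;2;255;100;100m🬀[38;2;15;15;25m[48;2;255;100;100m🬊[38;2;35;35;50m[48;2;15;15;25m▌[38;2;15;15;25m[48;2;255;100;100m🬆[38;2;27;27;40m[48;2;255;100;100m🬬[38;2;15;15;25m[48;2;15;15;25m [38;2;15;15;25m[48;2;15;15;25m [0m
[38;2;15;15;25m[48;2;35;35;50m🬰[38;2;15;15;25m[48;2;35;35;50m🬰[38;2;35;35;50m[48;2;15;15;25m🬛[38;2;15;15;25m[48;2;35;35;50m🬰[38;2;255;100;100m[48;2;15;15;25m🬬[38;2;255;100;100m[48;2;255;100;100m [38;2;255;100;100m[48;2;20;20;31m🬄[38;2;255;100;100m[48;2;31;31;45m🬁[38;2;255;100;100m[48;2;15;15;25m🬬[38;2;255;100;100m[48;2;28;28;41m🬆[38;2;15;15;25m[48;2;35;35;50m🬰[38;2;15;15;25m[48;2;35;35;50m🬰[0m
[38;2;15;15;25m[48;2;15;15;25m [38;2;15;15;25m[48;2;15;15;25m [38;2;35;35;50m[48;2;15;15;25m▌[38;2;15;15;25m[48;2;15;15;25m [38;2;15;15;25m[48;2;35;35;50m▌[38;2;255;100;100m[48;2;15;15;25m🬀[38;2;15;15;25m[48;2;15;15;25m [38;2;35;35;50m[48;2;15;15;25m▌[38;2;15;15;25m[48;2;15;15;25m [38;2;15;15;25m[48;2;35;35;50m▌[38;2;15;15;25m[48;2;15;15;25m [38;2;15;15;25m[48;2;15;15;25m [0m
[38;2;35;35;50m[48;2;15;15;25m🬂[38;2;35;35;50m[48;2;15;15;25m🬂[38;2;35;35;50m[48;2;15;15;25m🬕[38;2;35;35;50m[48;2;15;15;25m🬂[38;2;35;35;50m[48;2;15;15;25m🬨[38;2;35;35;50m[48;2;15;15;25m🬂[38;2;35;35;50m[48;2;15;15;25m🬂[38;2;35;35;50m[48;2;15;15;25m🬕[38;2;35;35;50m[48;2;15;15;25m🬂[38;2;35;35;50m[48;2;15;15;25m🬨[38;2;35;35;50m[48;2;15;15;25m🬂[38;2;35;35;50m[48;2;15;15;25m🬂[0m
[38;2;15;15;25m[48;2;35;35;50m🬰[38;2;23;23;35m[48;2;255;100;100m🬝[38;2;35;35;50m[48;2;255;100;100m🬀[38;2;21;21;33m[48;2;255;100;100m🬊[38;2;15;15;25m[48;2;35;35;50m🬐[38;2;15;15;25m[48;2;35;35;50m🬰[38;2;15;15;25m[48;2;35;35;50m🬰[38;2;35;35;50m[48;2;15;15;25m🬛[38;2;15;15;25m[48;2;35;35;50m🬰[38;2;15;15;25m[48;2;35;35;50m🬐[38;2;15;15;25m[48;2;35;35;50m🬰[38;2;15;15;25m[48;2;35;35;50m🬰[0m
[38;2;15;15;25m[48;2;15;15;25m [38;2;15;15;25m[48;2;15;15;25m [38;2;255;100;100m[48;2;28;28;41m🬊[38;2;255;100;100m[48;2;15;15;25m🬀[38;2;15;15;25m[48;2;35;35;50m▌[38;2;15;15;25m[48;2;15;15;25m [38;2;15;15;25m[48;2;15;15;25m [38;2;35;35;50m[48;2;15;15;25m▌[38;2;15;15;25m[48;2;15;15;25m [38;2;15;15;25m[48;2;35;35;50m▌[38;2;15;15;25m[48;2;15;15;25m [38;2;15;15;25m[48;2;15;15;25m [0m
</frame>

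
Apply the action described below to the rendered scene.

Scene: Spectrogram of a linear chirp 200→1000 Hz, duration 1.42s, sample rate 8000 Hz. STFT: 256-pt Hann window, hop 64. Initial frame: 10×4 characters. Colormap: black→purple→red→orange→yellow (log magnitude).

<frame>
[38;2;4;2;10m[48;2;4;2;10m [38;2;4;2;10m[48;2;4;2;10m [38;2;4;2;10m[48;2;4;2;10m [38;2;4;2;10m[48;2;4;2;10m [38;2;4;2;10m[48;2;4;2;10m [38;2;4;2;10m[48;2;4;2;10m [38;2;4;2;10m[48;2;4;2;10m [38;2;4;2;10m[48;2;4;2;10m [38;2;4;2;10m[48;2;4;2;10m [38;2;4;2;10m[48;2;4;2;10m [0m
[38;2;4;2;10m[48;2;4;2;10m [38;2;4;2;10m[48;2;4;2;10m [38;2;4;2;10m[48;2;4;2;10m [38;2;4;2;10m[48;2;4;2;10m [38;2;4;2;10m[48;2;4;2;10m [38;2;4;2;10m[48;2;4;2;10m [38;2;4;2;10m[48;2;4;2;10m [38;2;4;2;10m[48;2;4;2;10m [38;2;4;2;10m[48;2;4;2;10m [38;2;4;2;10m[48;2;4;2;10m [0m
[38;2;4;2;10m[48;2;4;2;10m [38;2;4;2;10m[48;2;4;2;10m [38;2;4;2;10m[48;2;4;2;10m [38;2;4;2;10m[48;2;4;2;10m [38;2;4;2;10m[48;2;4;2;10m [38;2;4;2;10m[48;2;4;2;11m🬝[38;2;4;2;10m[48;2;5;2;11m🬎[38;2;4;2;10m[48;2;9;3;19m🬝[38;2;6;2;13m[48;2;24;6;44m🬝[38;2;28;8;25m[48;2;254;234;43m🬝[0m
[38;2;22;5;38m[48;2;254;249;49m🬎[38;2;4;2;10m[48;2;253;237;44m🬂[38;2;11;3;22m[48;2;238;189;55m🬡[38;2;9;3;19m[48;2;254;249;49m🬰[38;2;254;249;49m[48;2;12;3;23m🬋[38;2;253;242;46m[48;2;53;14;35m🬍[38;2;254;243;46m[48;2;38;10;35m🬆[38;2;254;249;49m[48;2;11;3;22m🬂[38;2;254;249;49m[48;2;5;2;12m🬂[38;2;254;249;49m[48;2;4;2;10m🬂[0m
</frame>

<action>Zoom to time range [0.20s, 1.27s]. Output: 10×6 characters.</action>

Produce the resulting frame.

<frame>
[38;2;4;2;10m[48;2;4;2;10m [38;2;4;2;10m[48;2;4;2;10m [38;2;4;2;10m[48;2;4;2;10m [38;2;4;2;10m[48;2;4;2;10m [38;2;4;2;10m[48;2;4;2;10m [38;2;4;2;10m[48;2;4;2;10m [38;2;4;2;10m[48;2;4;2;10m [38;2;4;2;10m[48;2;4;2;10m [38;2;4;2;10m[48;2;4;2;10m [38;2;4;2;10m[48;2;4;2;10m [0m
[38;2;4;2;10m[48;2;4;2;10m [38;2;4;2;10m[48;2;4;2;10m [38;2;4;2;10m[48;2;4;2;10m [38;2;4;2;10m[48;2;4;2;10m [38;2;4;2;10m[48;2;4;2;10m [38;2;4;2;10m[48;2;4;2;10m [38;2;4;2;10m[48;2;4;2;10m [38;2;4;2;10m[48;2;4;2;10m [38;2;4;2;10m[48;2;4;2;10m [38;2;4;2;10m[48;2;4;2;10m [0m
[38;2;4;2;10m[48;2;4;2;10m [38;2;4;2;10m[48;2;4;2;10m [38;2;4;2;10m[48;2;4;2;10m [38;2;4;2;10m[48;2;4;2;10m [38;2;4;2;10m[48;2;4;2;10m [38;2;4;2;10m[48;2;4;2;10m [38;2;4;2;10m[48;2;4;2;10m [38;2;4;2;10m[48;2;4;2;10m [38;2;4;2;10m[48;2;4;2;10m [38;2;4;2;10m[48;2;4;2;10m [0m
[38;2;4;2;10m[48;2;4;2;10m [38;2;4;2;10m[48;2;4;2;10m [38;2;4;2;10m[48;2;4;2;10m [38;2;4;2;10m[48;2;4;2;10m [38;2;4;2;10m[48;2;4;2;10m [38;2;4;2;10m[48;2;4;2;10m [38;2;4;2;10m[48;2;4;2;10m [38;2;4;2;10m[48;2;4;2;10m [38;2;4;2;10m[48;2;4;2;10m [38;2;4;2;10m[48;2;4;2;10m [0m
[38;2;4;2;10m[48;2;4;2;11m🬎[38;2;4;2;10m[48;2;5;2;11m🬎[38;2;4;2;10m[48;2;6;2;14m🬎[38;2;4;2;10m[48;2;11;3;22m🬎[38;2;4;2;10m[48;2;33;8;59m🬎[38;2;33;9;25m[48;2;253;216;36m🬝[38;2;5;2;12m[48;2;254;249;49m🬎[38;2;7;2;16m[48;2;254;249;49m🬎[38;2;22;5;38m[48;2;254;248;49m🬎[38;2;5;2;12m[48;2;252;222;39m🬂[0m
[38;2;19;5;35m[48;2;254;249;49m🬰[38;2;252;215;36m[48;2;24;6;41m🬍[38;2;253;235;43m[48;2;5;2;12m🬎[38;2;254;249;49m[48;2;45;11;40m🬂[38;2;254;249;49m[48;2;10;3;20m🬂[38;2;254;249;49m[48;2;6;2;13m🬂[38;2;250;192;30m[48;2;4;2;11m🬂[38;2;57;13;89m[48;2;8;2;17m🬀[38;2;11;3;22m[48;2;4;2;10m🬂[38;2;6;2;14m[48;2;4;2;10m🬂[0m
</frame>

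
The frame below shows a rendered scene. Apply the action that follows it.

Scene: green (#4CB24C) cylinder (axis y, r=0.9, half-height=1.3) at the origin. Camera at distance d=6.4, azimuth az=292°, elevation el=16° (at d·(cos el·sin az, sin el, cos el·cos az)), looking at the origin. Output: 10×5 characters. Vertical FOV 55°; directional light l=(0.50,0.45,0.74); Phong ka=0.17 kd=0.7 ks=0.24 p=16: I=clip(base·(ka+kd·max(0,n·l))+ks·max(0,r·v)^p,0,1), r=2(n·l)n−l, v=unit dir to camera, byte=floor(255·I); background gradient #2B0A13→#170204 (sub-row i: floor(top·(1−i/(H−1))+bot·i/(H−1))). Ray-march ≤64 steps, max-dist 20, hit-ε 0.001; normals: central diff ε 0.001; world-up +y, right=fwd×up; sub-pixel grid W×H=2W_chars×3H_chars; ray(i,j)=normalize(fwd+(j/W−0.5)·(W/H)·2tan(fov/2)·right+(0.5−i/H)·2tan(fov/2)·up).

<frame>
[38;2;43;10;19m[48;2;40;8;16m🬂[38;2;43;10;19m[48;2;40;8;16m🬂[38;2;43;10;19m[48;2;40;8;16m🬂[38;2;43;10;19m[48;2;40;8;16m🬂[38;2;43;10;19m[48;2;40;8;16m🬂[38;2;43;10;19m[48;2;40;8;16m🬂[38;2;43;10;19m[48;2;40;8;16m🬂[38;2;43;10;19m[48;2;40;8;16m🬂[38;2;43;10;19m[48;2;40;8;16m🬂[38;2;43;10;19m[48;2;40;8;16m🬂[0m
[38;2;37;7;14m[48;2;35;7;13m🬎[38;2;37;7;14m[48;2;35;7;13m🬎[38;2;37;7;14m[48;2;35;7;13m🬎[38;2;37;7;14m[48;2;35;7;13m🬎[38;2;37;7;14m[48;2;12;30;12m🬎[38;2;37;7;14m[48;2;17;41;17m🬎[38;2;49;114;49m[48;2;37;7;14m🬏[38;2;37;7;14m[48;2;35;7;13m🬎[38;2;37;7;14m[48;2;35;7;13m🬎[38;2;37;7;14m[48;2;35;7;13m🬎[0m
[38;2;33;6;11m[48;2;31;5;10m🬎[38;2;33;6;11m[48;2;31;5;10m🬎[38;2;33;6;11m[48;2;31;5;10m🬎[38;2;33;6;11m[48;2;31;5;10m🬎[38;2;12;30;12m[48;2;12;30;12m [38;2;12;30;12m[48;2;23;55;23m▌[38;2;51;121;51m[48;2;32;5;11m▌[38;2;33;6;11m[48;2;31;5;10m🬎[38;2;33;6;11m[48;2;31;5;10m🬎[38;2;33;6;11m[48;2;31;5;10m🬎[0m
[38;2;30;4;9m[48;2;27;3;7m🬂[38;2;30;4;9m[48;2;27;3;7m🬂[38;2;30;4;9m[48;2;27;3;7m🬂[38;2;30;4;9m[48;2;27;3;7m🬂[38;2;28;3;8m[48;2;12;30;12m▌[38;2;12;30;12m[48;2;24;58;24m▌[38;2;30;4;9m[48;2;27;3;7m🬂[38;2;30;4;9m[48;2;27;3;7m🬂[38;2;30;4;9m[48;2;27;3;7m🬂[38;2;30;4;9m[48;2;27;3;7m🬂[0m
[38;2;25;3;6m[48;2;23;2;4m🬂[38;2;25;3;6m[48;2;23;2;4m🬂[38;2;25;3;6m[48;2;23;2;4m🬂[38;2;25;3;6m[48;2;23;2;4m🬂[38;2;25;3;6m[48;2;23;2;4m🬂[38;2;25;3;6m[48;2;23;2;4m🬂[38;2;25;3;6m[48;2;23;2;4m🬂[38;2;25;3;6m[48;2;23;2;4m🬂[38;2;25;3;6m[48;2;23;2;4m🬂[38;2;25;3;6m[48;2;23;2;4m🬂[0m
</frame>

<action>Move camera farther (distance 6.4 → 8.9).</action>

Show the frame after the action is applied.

<frame>
[38;2;43;10;19m[48;2;40;8;16m🬂[38;2;43;10;19m[48;2;40;8;16m🬂[38;2;43;10;19m[48;2;40;8;16m🬂[38;2;43;10;19m[48;2;40;8;16m🬂[38;2;43;10;19m[48;2;40;8;16m🬂[38;2;43;10;19m[48;2;40;8;16m🬂[38;2;43;10;19m[48;2;40;8;16m🬂[38;2;43;10;19m[48;2;40;8;16m🬂[38;2;43;10;19m[48;2;40;8;16m🬂[38;2;43;10;19m[48;2;40;8;16m🬂[0m
[38;2;37;7;14m[48;2;35;7;13m🬎[38;2;37;7;14m[48;2;35;7;13m🬎[38;2;37;7;14m[48;2;35;7;13m🬎[38;2;37;7;14m[48;2;35;7;13m🬎[38;2;37;7;14m[48;2;35;7;13m🬎[38;2;37;7;14m[48;2;35;7;13m🬎[38;2;37;7;14m[48;2;35;7;13m🬎[38;2;37;7;14m[48;2;35;7;13m🬎[38;2;37;7;14m[48;2;35;7;13m🬎[38;2;37;7;14m[48;2;35;7;13m🬎[0m
[38;2;33;6;11m[48;2;31;5;10m🬎[38;2;33;6;11m[48;2;31;5;10m🬎[38;2;33;6;11m[48;2;31;5;10m🬎[38;2;33;6;11m[48;2;31;5;10m🬎[38;2;32;5;11m[48;2;12;30;12m▌[38;2;12;30;12m[48;2;33;79;33m▌[38;2;33;6;11m[48;2;31;5;10m🬎[38;2;33;6;11m[48;2;31;5;10m🬎[38;2;33;6;11m[48;2;31;5;10m🬎[38;2;33;6;11m[48;2;31;5;10m🬎[0m
[38;2;30;4;9m[48;2;27;3;7m🬂[38;2;30;4;9m[48;2;27;3;7m🬂[38;2;30;4;9m[48;2;27;3;7m🬂[38;2;30;4;9m[48;2;27;3;7m🬂[38;2;28;3;7m[48;2;12;30;12m🬺[38;2;35;83;35m[48;2;21;14;9m🬁[38;2;30;4;9m[48;2;27;3;7m🬂[38;2;30;4;9m[48;2;27;3;7m🬂[38;2;30;4;9m[48;2;27;3;7m🬂[38;2;30;4;9m[48;2;27;3;7m🬂[0m
[38;2;25;3;6m[48;2;23;2;4m🬂[38;2;25;3;6m[48;2;23;2;4m🬂[38;2;25;3;6m[48;2;23;2;4m🬂[38;2;25;3;6m[48;2;23;2;4m🬂[38;2;25;3;6m[48;2;23;2;4m🬂[38;2;25;3;6m[48;2;23;2;4m🬂[38;2;25;3;6m[48;2;23;2;4m🬂[38;2;25;3;6m[48;2;23;2;4m🬂[38;2;25;3;6m[48;2;23;2;4m🬂[38;2;25;3;6m[48;2;23;2;4m🬂[0m
</frame>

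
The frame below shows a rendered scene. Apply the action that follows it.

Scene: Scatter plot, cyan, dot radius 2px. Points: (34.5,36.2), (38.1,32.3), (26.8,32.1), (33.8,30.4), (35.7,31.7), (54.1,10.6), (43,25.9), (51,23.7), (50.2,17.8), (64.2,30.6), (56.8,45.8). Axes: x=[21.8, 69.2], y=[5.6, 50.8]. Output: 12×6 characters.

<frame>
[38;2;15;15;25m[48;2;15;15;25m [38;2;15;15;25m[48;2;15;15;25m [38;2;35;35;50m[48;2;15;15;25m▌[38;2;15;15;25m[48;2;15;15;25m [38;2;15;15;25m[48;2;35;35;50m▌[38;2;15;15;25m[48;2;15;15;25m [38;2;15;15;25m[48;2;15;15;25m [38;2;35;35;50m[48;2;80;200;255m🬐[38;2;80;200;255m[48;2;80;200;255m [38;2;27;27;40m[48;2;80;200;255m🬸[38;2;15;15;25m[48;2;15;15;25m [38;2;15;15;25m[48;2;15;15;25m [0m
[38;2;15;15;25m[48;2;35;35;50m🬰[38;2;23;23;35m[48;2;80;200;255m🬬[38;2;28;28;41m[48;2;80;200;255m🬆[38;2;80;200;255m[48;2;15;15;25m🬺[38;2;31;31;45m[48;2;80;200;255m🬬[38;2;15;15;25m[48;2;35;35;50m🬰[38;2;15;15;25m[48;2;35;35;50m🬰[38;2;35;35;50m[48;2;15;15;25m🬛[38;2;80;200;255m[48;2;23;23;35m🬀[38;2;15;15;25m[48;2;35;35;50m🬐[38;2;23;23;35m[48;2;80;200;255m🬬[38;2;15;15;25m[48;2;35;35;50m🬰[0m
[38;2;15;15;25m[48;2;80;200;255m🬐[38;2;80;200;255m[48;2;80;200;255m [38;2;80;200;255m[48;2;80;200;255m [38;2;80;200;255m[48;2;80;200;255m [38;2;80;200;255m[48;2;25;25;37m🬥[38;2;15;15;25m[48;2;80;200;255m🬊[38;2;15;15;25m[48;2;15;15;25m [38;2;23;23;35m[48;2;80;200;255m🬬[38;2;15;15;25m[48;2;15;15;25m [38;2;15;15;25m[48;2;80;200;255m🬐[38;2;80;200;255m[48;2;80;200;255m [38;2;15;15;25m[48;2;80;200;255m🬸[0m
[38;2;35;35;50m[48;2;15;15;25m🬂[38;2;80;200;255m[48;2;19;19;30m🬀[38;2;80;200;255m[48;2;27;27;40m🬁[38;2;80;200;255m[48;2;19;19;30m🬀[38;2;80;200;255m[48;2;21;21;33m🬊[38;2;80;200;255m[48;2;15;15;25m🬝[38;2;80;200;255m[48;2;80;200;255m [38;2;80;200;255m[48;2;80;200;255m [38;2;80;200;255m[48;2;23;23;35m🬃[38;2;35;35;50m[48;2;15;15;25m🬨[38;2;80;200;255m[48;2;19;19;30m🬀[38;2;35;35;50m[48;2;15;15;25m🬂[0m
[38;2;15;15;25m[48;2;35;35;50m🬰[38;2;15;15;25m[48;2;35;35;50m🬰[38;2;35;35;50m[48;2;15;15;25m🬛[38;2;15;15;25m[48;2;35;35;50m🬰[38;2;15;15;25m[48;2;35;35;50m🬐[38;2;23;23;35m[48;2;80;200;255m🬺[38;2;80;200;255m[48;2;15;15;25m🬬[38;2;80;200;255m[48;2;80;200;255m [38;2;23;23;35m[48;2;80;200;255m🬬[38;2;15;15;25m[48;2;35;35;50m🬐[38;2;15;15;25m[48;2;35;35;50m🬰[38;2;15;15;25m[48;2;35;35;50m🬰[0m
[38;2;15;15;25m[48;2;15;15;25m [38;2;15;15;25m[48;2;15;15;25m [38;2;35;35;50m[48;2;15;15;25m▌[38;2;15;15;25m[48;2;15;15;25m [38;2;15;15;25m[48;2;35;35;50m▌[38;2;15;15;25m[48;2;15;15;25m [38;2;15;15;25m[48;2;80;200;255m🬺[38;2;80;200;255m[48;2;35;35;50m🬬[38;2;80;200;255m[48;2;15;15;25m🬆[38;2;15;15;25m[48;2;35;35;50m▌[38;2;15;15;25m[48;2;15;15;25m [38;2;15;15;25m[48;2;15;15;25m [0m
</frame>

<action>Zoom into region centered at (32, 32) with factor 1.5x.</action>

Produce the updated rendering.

<frame>
[38;2;15;15;25m[48;2;15;15;25m [38;2;15;15;25m[48;2;15;15;25m [38;2;35;35;50m[48;2;15;15;25m▌[38;2;15;15;25m[48;2;15;15;25m [38;2;15;15;25m[48;2;35;35;50m▌[38;2;15;15;25m[48;2;15;15;25m [38;2;15;15;25m[48;2;15;15;25m [38;2;35;35;50m[48;2;15;15;25m▌[38;2;15;15;25m[48;2;15;15;25m [38;2;15;15;25m[48;2;35;35;50m▌[38;2;15;15;25m[48;2;15;15;25m [38;2;15;15;25m[48;2;15;15;25m [0m
[38;2;15;15;25m[48;2;35;35;50m🬰[38;2;15;15;25m[48;2;35;35;50m🬰[38;2;35;35;50m[48;2;15;15;25m🬛[38;2;15;15;25m[48;2;35;35;50m🬰[38;2;15;15;25m[48;2;35;35;50m🬐[38;2;15;15;25m[48;2;35;35;50m🬰[38;2;21;21;33m[48;2;80;200;255m🬆[38;2;27;27;40m[48;2;80;200;255m🬬[38;2;15;15;25m[48;2;35;35;50m🬰[38;2;15;15;25m[48;2;35;35;50m🬐[38;2;15;15;25m[48;2;35;35;50m🬰[38;2;15;15;25m[48;2;35;35;50m🬰[0m
[38;2;15;15;25m[48;2;15;15;25m [38;2;15;15;25m[48;2;15;15;25m [38;2;27;27;40m[48;2;80;200;255m🬝[38;2;15;15;25m[48;2;80;200;255m🬀[38;2;28;28;41m[48;2;80;200;255m🬊[38;2;15;15;25m[48;2;80;200;255m🬛[38;2;80;200;255m[48;2;80;200;255m [38;2;80;200;255m[48;2;80;200;255m [38;2;15;15;25m[48;2;80;200;255m🬊[38;2;15;15;25m[48;2;35;35;50m▌[38;2;15;15;25m[48;2;15;15;25m [38;2;15;15;25m[48;2;15;15;25m [0m
[38;2;35;35;50m[48;2;15;15;25m🬂[38;2;35;35;50m[48;2;15;15;25m🬂[38;2;35;35;50m[48;2;15;15;25m🬕[38;2;80;200;255m[48;2;15;15;25m🬊[38;2;80;200;255m[48;2;27;27;40m🬀[38;2;80;200;255m[48;2;15;15;25m🬊[38;2;80;200;255m[48;2;15;15;25m🬝[38;2;80;200;255m[48;2;25;25;37m🬎[38;2;80;200;255m[48;2;20;20;31m🬟[38;2;35;35;50m[48;2;80;200;255m🬀[38;2;80;200;255m[48;2;28;28;41m🬱[38;2;35;35;50m[48;2;15;15;25m🬂[0m
[38;2;15;15;25m[48;2;35;35;50m🬰[38;2;15;15;25m[48;2;35;35;50m🬰[38;2;35;35;50m[48;2;15;15;25m🬛[38;2;15;15;25m[48;2;35;35;50m🬰[38;2;15;15;25m[48;2;35;35;50m🬐[38;2;15;15;25m[48;2;35;35;50m🬰[38;2;15;15;25m[48;2;35;35;50m🬰[38;2;35;35;50m[48;2;15;15;25m🬛[38;2;15;15;25m[48;2;35;35;50m🬰[38;2;80;200;255m[48;2;28;28;41m🬊[38;2;80;200;255m[48;2;23;23;35m🬀[38;2;15;15;25m[48;2;35;35;50m🬰[0m
[38;2;15;15;25m[48;2;15;15;25m [38;2;15;15;25m[48;2;15;15;25m [38;2;35;35;50m[48;2;15;15;25m▌[38;2;15;15;25m[48;2;15;15;25m [38;2;15;15;25m[48;2;35;35;50m▌[38;2;15;15;25m[48;2;15;15;25m [38;2;15;15;25m[48;2;15;15;25m [38;2;35;35;50m[48;2;15;15;25m▌[38;2;15;15;25m[48;2;15;15;25m [38;2;15;15;25m[48;2;35;35;50m▌[38;2;15;15;25m[48;2;15;15;25m [38;2;15;15;25m[48;2;15;15;25m [0m
</frame>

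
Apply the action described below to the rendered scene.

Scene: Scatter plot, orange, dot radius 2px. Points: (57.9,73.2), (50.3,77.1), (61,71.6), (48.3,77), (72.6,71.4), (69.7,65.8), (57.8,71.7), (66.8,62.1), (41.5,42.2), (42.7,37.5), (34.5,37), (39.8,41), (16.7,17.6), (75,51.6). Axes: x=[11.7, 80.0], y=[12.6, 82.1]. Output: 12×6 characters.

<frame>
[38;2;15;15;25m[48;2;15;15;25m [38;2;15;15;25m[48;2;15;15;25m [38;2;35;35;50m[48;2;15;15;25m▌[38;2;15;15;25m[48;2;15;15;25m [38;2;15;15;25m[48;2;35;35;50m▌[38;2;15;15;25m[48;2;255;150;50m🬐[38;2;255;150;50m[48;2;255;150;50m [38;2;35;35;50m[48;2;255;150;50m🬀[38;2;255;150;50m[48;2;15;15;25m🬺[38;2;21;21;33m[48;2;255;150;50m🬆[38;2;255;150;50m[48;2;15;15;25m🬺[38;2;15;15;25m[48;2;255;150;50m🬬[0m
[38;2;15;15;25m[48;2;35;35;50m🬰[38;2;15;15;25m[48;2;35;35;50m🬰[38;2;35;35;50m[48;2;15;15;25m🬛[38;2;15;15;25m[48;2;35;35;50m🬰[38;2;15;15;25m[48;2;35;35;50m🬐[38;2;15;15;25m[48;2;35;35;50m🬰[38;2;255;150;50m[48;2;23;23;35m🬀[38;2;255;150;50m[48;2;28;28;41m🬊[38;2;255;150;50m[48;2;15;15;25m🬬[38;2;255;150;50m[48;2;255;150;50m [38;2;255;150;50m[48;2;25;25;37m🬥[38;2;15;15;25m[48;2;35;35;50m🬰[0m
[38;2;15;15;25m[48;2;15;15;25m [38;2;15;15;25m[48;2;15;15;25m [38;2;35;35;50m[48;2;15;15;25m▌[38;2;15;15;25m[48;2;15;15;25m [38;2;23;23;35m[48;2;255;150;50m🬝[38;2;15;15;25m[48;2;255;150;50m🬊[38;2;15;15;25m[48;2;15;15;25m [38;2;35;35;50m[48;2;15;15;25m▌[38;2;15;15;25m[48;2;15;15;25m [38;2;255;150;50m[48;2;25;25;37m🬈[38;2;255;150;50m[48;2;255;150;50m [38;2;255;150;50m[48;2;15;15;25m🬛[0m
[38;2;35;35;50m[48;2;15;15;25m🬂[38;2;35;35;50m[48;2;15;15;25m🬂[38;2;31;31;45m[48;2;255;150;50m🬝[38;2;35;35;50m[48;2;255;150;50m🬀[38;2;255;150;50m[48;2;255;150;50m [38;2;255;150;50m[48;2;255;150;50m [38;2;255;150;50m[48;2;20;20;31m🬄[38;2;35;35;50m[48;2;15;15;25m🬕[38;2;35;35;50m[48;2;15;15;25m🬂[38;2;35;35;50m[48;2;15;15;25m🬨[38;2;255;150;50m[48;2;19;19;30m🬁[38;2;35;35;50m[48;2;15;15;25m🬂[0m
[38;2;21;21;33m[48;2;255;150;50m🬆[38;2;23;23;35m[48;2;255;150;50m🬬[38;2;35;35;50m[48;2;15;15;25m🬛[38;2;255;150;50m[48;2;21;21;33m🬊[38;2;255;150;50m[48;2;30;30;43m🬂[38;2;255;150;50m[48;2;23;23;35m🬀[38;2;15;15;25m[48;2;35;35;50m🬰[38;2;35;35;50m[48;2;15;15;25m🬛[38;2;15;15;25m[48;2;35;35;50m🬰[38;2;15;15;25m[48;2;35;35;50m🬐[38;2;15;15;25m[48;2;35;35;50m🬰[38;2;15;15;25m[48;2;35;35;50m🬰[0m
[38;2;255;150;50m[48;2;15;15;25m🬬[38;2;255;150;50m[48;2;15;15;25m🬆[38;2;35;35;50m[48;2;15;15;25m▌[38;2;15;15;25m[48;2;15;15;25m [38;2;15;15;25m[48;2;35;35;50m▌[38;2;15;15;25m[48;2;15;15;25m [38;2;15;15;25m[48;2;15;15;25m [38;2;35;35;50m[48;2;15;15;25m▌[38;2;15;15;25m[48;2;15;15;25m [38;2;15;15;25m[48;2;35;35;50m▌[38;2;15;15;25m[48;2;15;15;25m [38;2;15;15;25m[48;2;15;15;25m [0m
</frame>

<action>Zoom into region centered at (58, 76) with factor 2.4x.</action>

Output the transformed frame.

<frame>
[38;2;15;15;25m[48;2;15;15;25m [38;2;15;15;25m[48;2;15;15;25m [38;2;35;35;50m[48;2;15;15;25m▌[38;2;15;15;25m[48;2;15;15;25m [38;2;15;15;25m[48;2;35;35;50m▌[38;2;15;15;25m[48;2;15;15;25m [38;2;15;15;25m[48;2;15;15;25m [38;2;35;35;50m[48;2;15;15;25m▌[38;2;15;15;25m[48;2;15;15;25m [38;2;15;15;25m[48;2;35;35;50m▌[38;2;15;15;25m[48;2;15;15;25m [38;2;15;15;25m[48;2;15;15;25m [0m
[38;2;15;15;25m[48;2;35;35;50m🬰[38;2;23;23;35m[48;2;255;150;50m🬝[38;2;31;31;45m[48;2;255;150;50m🬝[38;2;15;15;25m[48;2;35;35;50m🬰[38;2;15;15;25m[48;2;35;35;50m🬐[38;2;15;15;25m[48;2;35;35;50m🬰[38;2;15;15;25m[48;2;35;35;50m🬰[38;2;35;35;50m[48;2;15;15;25m🬛[38;2;15;15;25m[48;2;35;35;50m🬰[38;2;15;15;25m[48;2;35;35;50m🬐[38;2;15;15;25m[48;2;35;35;50m🬰[38;2;15;15;25m[48;2;35;35;50m🬰[0m
[38;2;15;15;25m[48;2;255;150;50m🬴[38;2;255;150;50m[48;2;255;150;50m [38;2;255;150;50m[48;2;255;150;50m [38;2;255;150;50m[48;2;15;15;25m🬛[38;2;15;15;25m[48;2;35;35;50m▌[38;2;15;15;25m[48;2;255;150;50m🬝[38;2;15;15;25m[48;2;15;15;25m [38;2;35;35;50m[48;2;15;15;25m▌[38;2;15;15;25m[48;2;15;15;25m [38;2;15;15;25m[48;2;35;35;50m▌[38;2;15;15;25m[48;2;15;15;25m [38;2;15;15;25m[48;2;15;15;25m [0m
[38;2;35;35;50m[48;2;15;15;25m🬂[38;2;255;150;50m[48;2;19;19;30m🬁[38;2;255;150;50m[48;2;27;27;40m🬁[38;2;35;35;50m[48;2;15;15;25m🬂[38;2;25;25;37m[48;2;255;150;50m🬕[38;2;255;150;50m[48;2;255;150;50m [38;2;255;150;50m[48;2;255;150;50m [38;2;255;150;50m[48;2;28;28;41m🬱[38;2;35;35;50m[48;2;15;15;25m🬂[38;2;35;35;50m[48;2;15;15;25m🬨[38;2;23;23;35m[48;2;255;150;50m🬝[38;2;35;35;50m[48;2;255;150;50m🬀[0m
[38;2;15;15;25m[48;2;35;35;50m🬰[38;2;15;15;25m[48;2;35;35;50m🬰[38;2;35;35;50m[48;2;15;15;25m🬛[38;2;15;15;25m[48;2;35;35;50m🬰[38;2;15;15;25m[48;2;35;35;50m🬐[38;2;255;150;50m[48;2;21;21;33m🬊[38;2;255;150;50m[48;2;21;21;33m🬊[38;2;255;150;50m[48;2;27;27;40m🬀[38;2;15;15;25m[48;2;35;35;50m🬰[38;2;28;28;41m[48;2;255;150;50m🬆[38;2;255;150;50m[48;2;15;15;25m🬺[38;2;255;150;50m[48;2;25;25;37m🬙[0m
[38;2;15;15;25m[48;2;15;15;25m [38;2;15;15;25m[48;2;15;15;25m [38;2;35;35;50m[48;2;15;15;25m▌[38;2;15;15;25m[48;2;15;15;25m [38;2;15;15;25m[48;2;35;35;50m▌[38;2;15;15;25m[48;2;15;15;25m [38;2;15;15;25m[48;2;15;15;25m [38;2;35;35;50m[48;2;15;15;25m▌[38;2;15;15;25m[48;2;255;150;50m🬐[38;2;255;150;50m[48;2;255;150;50m [38;2;255;150;50m[48;2;15;15;25m🬆[38;2;15;15;25m[48;2;15;15;25m [0m
</frame>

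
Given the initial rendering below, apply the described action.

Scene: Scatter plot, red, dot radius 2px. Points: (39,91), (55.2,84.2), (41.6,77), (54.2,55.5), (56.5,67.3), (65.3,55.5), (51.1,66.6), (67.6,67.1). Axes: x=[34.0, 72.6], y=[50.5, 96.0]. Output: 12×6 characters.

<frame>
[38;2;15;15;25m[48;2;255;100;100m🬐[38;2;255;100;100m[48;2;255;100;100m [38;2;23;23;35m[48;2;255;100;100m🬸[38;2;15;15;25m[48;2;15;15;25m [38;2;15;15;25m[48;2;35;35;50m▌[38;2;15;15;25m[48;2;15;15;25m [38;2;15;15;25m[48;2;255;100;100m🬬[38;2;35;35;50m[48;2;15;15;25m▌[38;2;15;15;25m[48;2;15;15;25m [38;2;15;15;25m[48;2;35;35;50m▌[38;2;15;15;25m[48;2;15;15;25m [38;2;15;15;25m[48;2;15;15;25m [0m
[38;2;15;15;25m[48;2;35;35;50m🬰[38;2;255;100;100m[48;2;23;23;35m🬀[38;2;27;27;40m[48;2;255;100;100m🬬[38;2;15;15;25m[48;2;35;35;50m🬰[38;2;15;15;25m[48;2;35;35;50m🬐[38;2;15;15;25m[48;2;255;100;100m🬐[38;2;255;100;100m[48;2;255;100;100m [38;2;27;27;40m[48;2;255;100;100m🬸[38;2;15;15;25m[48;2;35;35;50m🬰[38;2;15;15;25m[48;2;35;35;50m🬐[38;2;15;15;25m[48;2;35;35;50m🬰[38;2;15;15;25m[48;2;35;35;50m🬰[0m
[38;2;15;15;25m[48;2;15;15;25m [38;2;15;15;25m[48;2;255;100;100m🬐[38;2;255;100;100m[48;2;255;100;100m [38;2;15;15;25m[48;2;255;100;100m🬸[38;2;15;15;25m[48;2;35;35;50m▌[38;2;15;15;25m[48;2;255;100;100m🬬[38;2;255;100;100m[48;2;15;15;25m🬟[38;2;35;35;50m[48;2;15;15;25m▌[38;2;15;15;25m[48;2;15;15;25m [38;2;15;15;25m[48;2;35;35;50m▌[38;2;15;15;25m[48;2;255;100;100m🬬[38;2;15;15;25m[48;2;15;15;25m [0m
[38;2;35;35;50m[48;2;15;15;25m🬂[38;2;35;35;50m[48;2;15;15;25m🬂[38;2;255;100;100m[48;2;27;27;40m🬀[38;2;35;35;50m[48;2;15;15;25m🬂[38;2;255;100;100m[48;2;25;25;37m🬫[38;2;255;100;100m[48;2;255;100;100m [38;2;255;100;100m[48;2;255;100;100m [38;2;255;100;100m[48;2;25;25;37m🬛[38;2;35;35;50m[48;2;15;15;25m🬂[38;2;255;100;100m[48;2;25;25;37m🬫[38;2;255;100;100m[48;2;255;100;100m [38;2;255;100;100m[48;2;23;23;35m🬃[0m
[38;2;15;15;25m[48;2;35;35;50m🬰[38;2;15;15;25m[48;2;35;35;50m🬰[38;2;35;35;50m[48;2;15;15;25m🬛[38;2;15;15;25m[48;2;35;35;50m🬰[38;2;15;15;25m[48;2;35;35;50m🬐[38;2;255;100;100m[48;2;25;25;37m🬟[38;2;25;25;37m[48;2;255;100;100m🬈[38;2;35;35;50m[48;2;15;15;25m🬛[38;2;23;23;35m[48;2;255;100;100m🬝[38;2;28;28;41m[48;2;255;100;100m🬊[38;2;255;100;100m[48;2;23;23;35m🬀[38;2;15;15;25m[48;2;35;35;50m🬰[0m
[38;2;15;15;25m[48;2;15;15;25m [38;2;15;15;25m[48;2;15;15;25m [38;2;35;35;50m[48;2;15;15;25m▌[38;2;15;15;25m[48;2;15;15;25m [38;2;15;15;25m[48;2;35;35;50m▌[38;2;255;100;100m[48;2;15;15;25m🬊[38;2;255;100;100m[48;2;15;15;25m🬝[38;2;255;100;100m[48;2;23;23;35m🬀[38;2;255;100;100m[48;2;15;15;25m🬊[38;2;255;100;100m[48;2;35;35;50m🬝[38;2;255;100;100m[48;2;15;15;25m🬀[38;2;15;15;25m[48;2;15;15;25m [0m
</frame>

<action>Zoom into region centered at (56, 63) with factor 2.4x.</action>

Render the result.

<frame>
[38;2;15;15;25m[48;2;15;15;25m [38;2;15;15;25m[48;2;15;15;25m [38;2;35;35;50m[48;2;15;15;25m▌[38;2;15;15;25m[48;2;15;15;25m [38;2;15;15;25m[48;2;35;35;50m▌[38;2;15;15;25m[48;2;15;15;25m [38;2;15;15;25m[48;2;255;100;100m🬬[38;2;35;35;50m[48;2;15;15;25m▌[38;2;15;15;25m[48;2;15;15;25m [38;2;15;15;25m[48;2;35;35;50m▌[38;2;15;15;25m[48;2;15;15;25m [38;2;15;15;25m[48;2;15;15;25m [0m
[38;2;15;15;25m[48;2;35;35;50m🬰[38;2;21;21;33m[48;2;255;100;100m🬆[38;2;255;100;100m[48;2;15;15;25m🬺[38;2;23;23;35m[48;2;255;100;100m🬬[38;2;15;15;25m[48;2;35;35;50m🬐[38;2;15;15;25m[48;2;255;100;100m🬐[38;2;255;100;100m[48;2;255;100;100m [38;2;27;27;40m[48;2;255;100;100m🬸[38;2;15;15;25m[48;2;35;35;50m🬰[38;2;15;15;25m[48;2;35;35;50m🬐[38;2;15;15;25m[48;2;35;35;50m🬰[38;2;15;15;25m[48;2;35;35;50m🬰[0m
[38;2;15;15;25m[48;2;15;15;25m [38;2;15;15;25m[48;2;255;100;100m🬺[38;2;255;100;100m[48;2;21;21;33m🬆[38;2;15;15;25m[48;2;15;15;25m [38;2;15;15;25m[48;2;35;35;50m▌[38;2;15;15;25m[48;2;15;15;25m [38;2;255;100;100m[48;2;15;15;25m🬀[38;2;35;35;50m[48;2;15;15;25m▌[38;2;15;15;25m[48;2;15;15;25m [38;2;15;15;25m[48;2;35;35;50m▌[38;2;15;15;25m[48;2;15;15;25m [38;2;15;15;25m[48;2;15;15;25m [0m
[38;2;35;35;50m[48;2;15;15;25m🬂[38;2;35;35;50m[48;2;15;15;25m🬂[38;2;35;35;50m[48;2;15;15;25m🬕[38;2;35;35;50m[48;2;15;15;25m🬂[38;2;35;35;50m[48;2;15;15;25m🬨[38;2;35;35;50m[48;2;15;15;25m🬂[38;2;35;35;50m[48;2;15;15;25m🬂[38;2;35;35;50m[48;2;15;15;25m🬕[38;2;35;35;50m[48;2;15;15;25m🬂[38;2;35;35;50m[48;2;15;15;25m🬨[38;2;35;35;50m[48;2;15;15;25m🬂[38;2;35;35;50m[48;2;15;15;25m🬂[0m
[38;2;15;15;25m[48;2;35;35;50m🬰[38;2;15;15;25m[48;2;35;35;50m🬰[38;2;35;35;50m[48;2;15;15;25m🬛[38;2;23;23;35m[48;2;255;100;100m🬝[38;2;28;28;41m[48;2;255;100;100m🬊[38;2;15;15;25m[48;2;35;35;50m🬰[38;2;15;15;25m[48;2;35;35;50m🬰[38;2;35;35;50m[48;2;15;15;25m🬛[38;2;15;15;25m[48;2;35;35;50m🬰[38;2;15;15;25m[48;2;35;35;50m🬐[38;2;15;15;25m[48;2;35;35;50m🬰[38;2;15;15;25m[48;2;35;35;50m🬰[0m
[38;2;15;15;25m[48;2;15;15;25m [38;2;15;15;25m[48;2;15;15;25m [38;2;35;35;50m[48;2;15;15;25m▌[38;2;255;100;100m[48;2;15;15;25m🬊[38;2;255;100;100m[48;2;35;35;50m🬝[38;2;255;100;100m[48;2;15;15;25m🬀[38;2;15;15;25m[48;2;15;15;25m [38;2;35;35;50m[48;2;15;15;25m▌[38;2;15;15;25m[48;2;15;15;25m [38;2;15;15;25m[48;2;35;35;50m▌[38;2;15;15;25m[48;2;15;15;25m [38;2;15;15;25m[48;2;15;15;25m [0m
</frame>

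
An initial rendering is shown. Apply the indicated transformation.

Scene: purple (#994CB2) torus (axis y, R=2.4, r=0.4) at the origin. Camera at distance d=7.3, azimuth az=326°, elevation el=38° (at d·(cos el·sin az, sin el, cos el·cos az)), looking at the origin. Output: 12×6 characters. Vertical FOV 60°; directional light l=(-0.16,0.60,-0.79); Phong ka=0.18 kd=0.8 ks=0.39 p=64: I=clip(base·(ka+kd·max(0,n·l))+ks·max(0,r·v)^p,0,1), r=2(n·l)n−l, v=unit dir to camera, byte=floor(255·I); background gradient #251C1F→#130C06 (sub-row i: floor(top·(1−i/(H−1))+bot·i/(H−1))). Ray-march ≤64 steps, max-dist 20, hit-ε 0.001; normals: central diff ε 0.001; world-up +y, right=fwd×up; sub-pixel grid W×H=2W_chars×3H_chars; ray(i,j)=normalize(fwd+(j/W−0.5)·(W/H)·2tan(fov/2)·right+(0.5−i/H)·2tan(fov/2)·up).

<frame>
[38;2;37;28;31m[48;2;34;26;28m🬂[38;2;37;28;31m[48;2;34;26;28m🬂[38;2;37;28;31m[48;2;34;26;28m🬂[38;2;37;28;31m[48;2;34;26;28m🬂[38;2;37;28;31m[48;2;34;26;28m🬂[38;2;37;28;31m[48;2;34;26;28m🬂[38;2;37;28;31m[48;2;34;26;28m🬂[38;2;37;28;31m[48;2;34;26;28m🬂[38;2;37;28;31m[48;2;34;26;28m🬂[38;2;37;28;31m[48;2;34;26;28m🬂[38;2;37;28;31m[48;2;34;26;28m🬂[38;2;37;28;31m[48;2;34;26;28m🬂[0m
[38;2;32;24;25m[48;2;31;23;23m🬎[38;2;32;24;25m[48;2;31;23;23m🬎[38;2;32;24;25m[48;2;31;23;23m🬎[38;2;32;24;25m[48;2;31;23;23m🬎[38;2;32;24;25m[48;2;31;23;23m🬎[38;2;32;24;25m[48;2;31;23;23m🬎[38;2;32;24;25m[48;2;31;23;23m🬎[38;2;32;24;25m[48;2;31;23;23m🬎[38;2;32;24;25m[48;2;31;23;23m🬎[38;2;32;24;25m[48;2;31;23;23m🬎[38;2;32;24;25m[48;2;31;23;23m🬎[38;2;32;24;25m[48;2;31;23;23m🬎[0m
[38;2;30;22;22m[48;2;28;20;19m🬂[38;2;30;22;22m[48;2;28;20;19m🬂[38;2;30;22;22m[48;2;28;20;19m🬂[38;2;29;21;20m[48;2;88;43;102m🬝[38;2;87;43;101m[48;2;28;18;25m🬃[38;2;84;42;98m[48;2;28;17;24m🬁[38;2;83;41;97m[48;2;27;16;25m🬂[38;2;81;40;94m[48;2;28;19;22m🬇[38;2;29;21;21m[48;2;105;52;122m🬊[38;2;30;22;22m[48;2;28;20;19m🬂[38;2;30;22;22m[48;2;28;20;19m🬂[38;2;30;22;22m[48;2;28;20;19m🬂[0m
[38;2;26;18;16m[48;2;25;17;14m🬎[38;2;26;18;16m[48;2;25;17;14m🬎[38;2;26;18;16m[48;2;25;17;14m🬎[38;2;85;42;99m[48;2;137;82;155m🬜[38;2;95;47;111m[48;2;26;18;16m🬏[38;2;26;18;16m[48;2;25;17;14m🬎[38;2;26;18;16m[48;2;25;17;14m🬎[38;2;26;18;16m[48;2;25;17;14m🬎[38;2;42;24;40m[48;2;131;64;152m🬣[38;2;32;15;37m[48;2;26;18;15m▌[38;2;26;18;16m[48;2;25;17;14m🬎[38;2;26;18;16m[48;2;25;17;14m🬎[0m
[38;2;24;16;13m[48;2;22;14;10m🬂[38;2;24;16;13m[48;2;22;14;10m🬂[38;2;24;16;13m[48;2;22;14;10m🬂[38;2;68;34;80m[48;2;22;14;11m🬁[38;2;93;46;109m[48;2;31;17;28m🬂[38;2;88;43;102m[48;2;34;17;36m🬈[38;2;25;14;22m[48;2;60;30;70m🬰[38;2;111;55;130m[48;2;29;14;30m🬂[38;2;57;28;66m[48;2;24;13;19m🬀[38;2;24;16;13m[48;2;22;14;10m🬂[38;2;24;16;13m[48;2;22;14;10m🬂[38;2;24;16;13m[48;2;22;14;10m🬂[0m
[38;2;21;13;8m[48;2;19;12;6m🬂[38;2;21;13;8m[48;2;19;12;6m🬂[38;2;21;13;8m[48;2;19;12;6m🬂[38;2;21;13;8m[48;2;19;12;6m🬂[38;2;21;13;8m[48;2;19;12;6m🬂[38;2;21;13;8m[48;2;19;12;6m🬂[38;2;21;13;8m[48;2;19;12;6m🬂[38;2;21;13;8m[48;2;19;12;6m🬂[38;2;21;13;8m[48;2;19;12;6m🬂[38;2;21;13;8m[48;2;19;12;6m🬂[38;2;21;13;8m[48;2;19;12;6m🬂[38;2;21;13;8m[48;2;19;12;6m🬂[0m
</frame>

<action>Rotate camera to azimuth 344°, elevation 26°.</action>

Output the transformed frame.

<frame>
[38;2;37;28;31m[48;2;34;26;28m🬂[38;2;37;28;31m[48;2;34;26;28m🬂[38;2;37;28;31m[48;2;34;26;28m🬂[38;2;37;28;31m[48;2;34;26;28m🬂[38;2;37;28;31m[48;2;34;26;28m🬂[38;2;37;28;31m[48;2;34;26;28m🬂[38;2;37;28;31m[48;2;34;26;28m🬂[38;2;37;28;31m[48;2;34;26;28m🬂[38;2;37;28;31m[48;2;34;26;28m🬂[38;2;37;28;31m[48;2;34;26;28m🬂[38;2;37;28;31m[48;2;34;26;28m🬂[38;2;37;28;31m[48;2;34;26;28m🬂[0m
[38;2;32;24;25m[48;2;31;23;23m🬎[38;2;32;24;25m[48;2;31;23;23m🬎[38;2;32;24;25m[48;2;31;23;23m🬎[38;2;32;24;25m[48;2;31;23;23m🬎[38;2;32;24;25m[48;2;31;23;23m🬎[38;2;32;24;25m[48;2;31;23;23m🬎[38;2;32;24;25m[48;2;31;23;23m🬎[38;2;32;24;25m[48;2;31;23;23m🬎[38;2;32;24;25m[48;2;31;23;23m🬎[38;2;32;24;25m[48;2;31;23;23m🬎[38;2;32;24;25m[48;2;31;23;23m🬎[38;2;32;24;25m[48;2;31;23;23m🬎[0m
[38;2;30;22;22m[48;2;28;20;19m🬂[38;2;30;22;22m[48;2;28;20;19m🬂[38;2;30;22;22m[48;2;28;20;19m🬂[38;2;29;21;20m[48;2;109;60;124m🬝[38;2;28;18;25m[48;2;100;50;116m🬴[38;2;40;20;47m[48;2;28;18;25m🬃[38;2;29;14;34m[48;2;29;21;20m🬋[38;2;28;17;27m[48;2;82;40;95m🬰[38;2;29;21;21m[48;2;95;47;110m🬎[38;2;30;22;22m[48;2;28;20;19m🬂[38;2;30;22;22m[48;2;28;20;19m🬂[38;2;30;22;22m[48;2;28;20;19m🬂[0m
[38;2;26;18;16m[48;2;25;17;14m🬎[38;2;26;18;16m[48;2;25;17;14m🬎[38;2;26;18;16m[48;2;25;17;14m🬎[38;2;209;160;225m[48;2;66;32;77m🬇[38;2;26;17;20m[48;2;85;47;98m🬎[38;2;26;18;16m[48;2;113;57;131m🬎[38;2;26;18;16m[48;2;122;60;143m🬎[38;2;26;18;16m[48;2;90;44;105m🬎[38;2;107;53;125m[48;2;31;16;33m🬉[38;2;56;27;65m[48;2;26;16;22m🬀[38;2;26;18;16m[48;2;25;17;14m🬎[38;2;26;18;16m[48;2;25;17;14m🬎[0m
[38;2;24;16;13m[48;2;22;14;10m🬂[38;2;24;16;13m[48;2;22;14;10m🬂[38;2;24;16;13m[48;2;22;14;10m🬂[38;2;27;13;32m[48;2;22;14;11m🬁[38;2;27;13;32m[48;2;22;14;10m🬊[38;2;27;13;32m[48;2;22;14;10m🬎[38;2;27;13;32m[48;2;22;14;10m🬎[38;2;27;13;32m[48;2;22;14;10m🬎[38;2;27;13;32m[48;2;22;14;10m🬂[38;2;24;16;13m[48;2;22;14;10m🬂[38;2;24;16;13m[48;2;22;14;10m🬂[38;2;24;16;13m[48;2;22;14;10m🬂[0m
[38;2;21;13;8m[48;2;19;12;6m🬂[38;2;21;13;8m[48;2;19;12;6m🬂[38;2;21;13;8m[48;2;19;12;6m🬂[38;2;21;13;8m[48;2;19;12;6m🬂[38;2;21;13;8m[48;2;19;12;6m🬂[38;2;21;13;8m[48;2;19;12;6m🬂[38;2;21;13;8m[48;2;19;12;6m🬂[38;2;21;13;8m[48;2;19;12;6m🬂[38;2;21;13;8m[48;2;19;12;6m🬂[38;2;21;13;8m[48;2;19;12;6m🬂[38;2;21;13;8m[48;2;19;12;6m🬂[38;2;21;13;8m[48;2;19;12;6m🬂[0m
</frame>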